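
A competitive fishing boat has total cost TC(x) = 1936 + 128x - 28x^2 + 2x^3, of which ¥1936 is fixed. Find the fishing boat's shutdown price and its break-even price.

Shutdown price = ¥30; break-even price = ¥238

Shutdown price = min AVC. AVC = 128 - 28x + 2x^2, with vertex at x = 7 and minimum ¥30.
ATC = 1936/x + 128 - 28x + 2x^2. Setting dATC/dx = −1936/x^2 − 28 + 4x = 0 gives x = 11 (since 4·11^3 − 28·11^2 = 1936).
min ATC = 1936/11 + 128 − 28·11 + 2·11^2 = ¥238. That is the break-even price.
For ¥30 ≤ P < ¥238 the firm produces at a loss; below ¥30 it shuts down.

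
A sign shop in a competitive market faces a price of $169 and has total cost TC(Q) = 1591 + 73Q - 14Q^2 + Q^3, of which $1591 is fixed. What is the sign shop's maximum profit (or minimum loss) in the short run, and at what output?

Profit = -$151 at Q = 12

AVC = 73 - 14Q + Q^2 has its minimum $24 at Q = 7; price $169 clears that bar, so the firm operates.
MC = 73 - 28Q + 3Q^2. Setting P = MC and taking the root on the rising branch gives Q* = 12.
TR = 169·12 = 2028. TC = 1591 + 588 = 2179. Profit = 2028 − 2179 = -$151.
By producing, the firm covers all variable cost plus $1440 of fixed cost; shutting down would lose the full $1591.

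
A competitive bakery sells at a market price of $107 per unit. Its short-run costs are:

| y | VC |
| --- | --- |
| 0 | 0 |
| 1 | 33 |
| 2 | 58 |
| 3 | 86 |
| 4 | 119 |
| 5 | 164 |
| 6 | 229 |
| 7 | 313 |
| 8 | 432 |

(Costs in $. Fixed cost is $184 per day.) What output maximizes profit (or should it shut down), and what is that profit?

y = 7; profit = $252

Tabulate TR − TC: y=0: -184; y=1: -110; y=2: -28; y=3: 51; y=4: 125; y=5: 187; y=6: 229; y=7: 252; y=8: 240.
Profit is maximized at y = 7. AVC there is 313/7 = $44.71 ≤ P, so producing beats shutting down (which would give -$184).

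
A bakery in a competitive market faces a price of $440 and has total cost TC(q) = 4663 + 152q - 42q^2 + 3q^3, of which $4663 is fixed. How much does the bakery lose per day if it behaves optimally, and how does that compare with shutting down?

AVC = 152 - 42q + 3q^2; min AVC = $5 at q = 7. Since P = $440 ≥ min AVC, the firm produces.
MC = 152 - 84q + 9q^2. Setting P = MC and taking the root on the rising branch gives q* = 12.
TR = 440·12 = 5280. TC = 4663 + 960 = 5623. Profit = 5280 − 5623 = -$343.
That loss of $343 beats the $4663 the firm would lose by shutting down; producing recovers $4320 of fixed cost.

Profit = -$343 at q = 12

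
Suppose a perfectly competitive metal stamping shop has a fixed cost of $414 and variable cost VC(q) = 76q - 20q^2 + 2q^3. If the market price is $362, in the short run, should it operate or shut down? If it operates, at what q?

Variable cost is VC = 76q - 20q^2 + 2q^3, so AVC = VC/q = 76 - 20q + 2q^2 and MC = dTC/dq = 76 - 40q + 6q^2.
AVC is minimized where dAVC/dq = -20 + 4q = 0, at q = 5; min AVC = 76 - 20·5 + 2·5^2 = $26.
P = $362 exceeds min AVC = $26, so the firm stays open.
Solving P = MC: -286 - 40q + 6q^2 = 0 ⇒ q = -13/3 or 11. On the upward-sloping branch, q* = 11.
Check: AVC at q = 11 is $98 ≤ P, so revenue covers variable cost.
Profit = P·q − TC = 362·11 − 1492 = $2490.

Produce at q = 11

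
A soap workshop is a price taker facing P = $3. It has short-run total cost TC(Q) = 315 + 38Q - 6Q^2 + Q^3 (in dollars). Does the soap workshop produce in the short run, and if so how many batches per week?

Strip out fixed cost: VC = 38Q - 6Q^2 + Q^3. Then AVC = 38 - 6Q + Q^2 and MC = 38 - 12Q + 3Q^2.
The AVC parabola has its vertex at Q = 6/2 = 3, where AVC = 38 - 6·3 + 3^2 = $29.
P = $3 lies below min AVC = $29; no output level covers variable cost.
The firm minimizes its loss by shutting down and losing only its fixed cost of $315.

Shut down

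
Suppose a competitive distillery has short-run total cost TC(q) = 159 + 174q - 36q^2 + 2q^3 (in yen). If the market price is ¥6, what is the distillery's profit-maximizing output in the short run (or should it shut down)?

From TC, MC = TC'(q) = 174 - 72q + 6q^2 and AVC = VC/q = 174 - 36q + 2q^2.
AVC hits its minimum where MC = AVC, at q = 9, giving min AVC = 174 - 36·9 + 2·9^2 = ¥12.
Since P = ¥6 < min AVC = ¥12, price fails to cover variable cost at any output.
Best response: produce nothing and absorb the ¥159 fixed cost.

Shut down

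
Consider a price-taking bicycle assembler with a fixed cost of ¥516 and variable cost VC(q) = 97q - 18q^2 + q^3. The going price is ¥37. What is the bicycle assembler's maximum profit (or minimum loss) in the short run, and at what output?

Profit = -¥316 at q = 10

AVC = 97 - 18q + q^2; min AVC = ¥16 at q = 9. Since P = ¥37 ≥ min AVC, the firm produces.
With MC = 97 - 36q + 3q^2, P = MC on the upward-sloping part at q* = 10.
TR = 37·10 = 370. TC = 516 + 170 = 686. Profit = 370 − 686 = -¥316.
That loss of ¥316 beats the ¥516 the firm would lose by shutting down; producing recovers ¥200 of fixed cost.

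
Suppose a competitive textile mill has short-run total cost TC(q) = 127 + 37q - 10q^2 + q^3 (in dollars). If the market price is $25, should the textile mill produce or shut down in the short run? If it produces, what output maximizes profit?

Variable cost is VC = 37q - 10q^2 + q^3, so AVC = VC/q = 37 - 10q + q^2 and MC = dTC/dq = 37 - 20q + 3q^2.
The AVC parabola has its vertex at q = 10/2 = 5, where AVC = 37 - 10·5 + 5^2 = $12.
P = $25 exceeds min AVC = $12, so the firm stays open.
Set P = MC: 25 = 37 - 20q + 3q^2 → 12 - 20q + 3q^2 = 0. The roots are q = 2/3 and q = 6; the profit-maximizing output is on the rising part of MC, so q* = 6.
Check: AVC at q = 6 is $13 ≤ P, so revenue covers variable cost.
Profit = P·q − TC = 25·6 − 205 = -$55, a loss, but smaller than the $127 fixed cost the firm would lose by shutting down.

Produce at q = 6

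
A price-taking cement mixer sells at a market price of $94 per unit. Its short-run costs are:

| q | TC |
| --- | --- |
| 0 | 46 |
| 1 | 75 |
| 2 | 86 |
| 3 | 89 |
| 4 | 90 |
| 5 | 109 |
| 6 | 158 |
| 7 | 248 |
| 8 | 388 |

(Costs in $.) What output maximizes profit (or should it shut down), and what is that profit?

Profit at each row (π = 94q − TC): q=0: -46; q=1: 19; q=2: 102; q=3: 193; q=4: 286; q=5: 361; q=6: 406; q=7: 410; q=8: 364.
Profit is maximized at q = 7. AVC there is 202/7 = $28.86 ≤ P, so producing beats shutting down (which would give -$46).

q = 7; profit = $410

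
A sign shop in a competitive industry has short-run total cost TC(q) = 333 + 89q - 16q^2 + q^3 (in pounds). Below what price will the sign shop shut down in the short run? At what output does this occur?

The shutdown price is the minimum of AVC. VC = 89q - 16q^2 + q^3, so AVC = 89 - 16q + q^2.
dAVC/dq = -16 + 2q = 0 gives q = 8. min AVC = 89 - 16·8 + 8^2 = 25.
The firm shuts down for any P below £25.

£25 per unit, at q = 8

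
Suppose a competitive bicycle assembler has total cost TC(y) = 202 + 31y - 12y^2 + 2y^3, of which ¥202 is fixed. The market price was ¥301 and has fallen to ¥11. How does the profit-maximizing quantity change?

MC = 31 - 24y + 6y^2; the shutdown threshold is min AVC = ¥13 (at y = 3).
With P = ¥301 above the shutdown price, P = MC gives y = 9.
At P = ¥11 < min AVC = ¥13, price no longer covers variable cost at any output, so the firm shuts down: y = 0.

Output falls from 9 to 0 (the firm shuts down)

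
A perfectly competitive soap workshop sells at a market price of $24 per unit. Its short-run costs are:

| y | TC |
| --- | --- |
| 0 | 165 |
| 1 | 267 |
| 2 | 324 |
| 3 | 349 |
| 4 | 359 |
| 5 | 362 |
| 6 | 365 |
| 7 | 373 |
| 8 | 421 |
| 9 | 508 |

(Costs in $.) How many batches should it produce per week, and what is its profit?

y = 0 (shut down); profit = -$165

Profit at each row (π = 24y − TC): y=0: -165; y=1: -243; y=2: -276; y=3: -277; y=4: -263; y=5: -242; y=6: -221; y=7: -205; y=8: -229; y=9: -292.
Profit is highest at y = 0. Equivalently, the lowest AVC in the table is 208/7 ≈ $29.71 at y = 7, and P = $24 falls below it — price never covers variable cost, so the firm shuts down and loses only its fixed cost.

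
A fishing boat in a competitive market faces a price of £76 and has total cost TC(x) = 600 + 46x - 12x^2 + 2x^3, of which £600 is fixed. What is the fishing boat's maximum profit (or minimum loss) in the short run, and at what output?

AVC = 46 - 12x + 2x^2; min AVC = £28 at x = 3. Since P = £76 ≥ min AVC, the firm produces.
MC = 46 - 24x + 6x^2. Setting P = MC and taking the root on the rising branch gives x* = 5.
TR = 76·5 = 380. TC = 600 + 180 = 780. Profit = 380 − 780 = -£400.
That loss of £400 beats the £600 the firm would lose by shutting down; producing recovers £200 of fixed cost.

Profit = -£400 at x = 5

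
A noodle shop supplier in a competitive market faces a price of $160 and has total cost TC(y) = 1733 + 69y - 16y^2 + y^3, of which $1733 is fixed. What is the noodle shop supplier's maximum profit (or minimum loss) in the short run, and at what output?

Profit = -$43 at y = 13

AVC = 69 - 16y + y^2; min AVC = $5 at y = 8. Since P = $160 ≥ min AVC, the firm produces.
MC = 69 - 32y + 3y^2. Setting P = MC and taking the root on the rising branch gives y* = 13.
TR = 160·13 = 2080. TC = 1733 + 390 = 2123. Profit = 2080 − 2123 = -$43.
That loss of $43 beats the $1733 the firm would lose by shutting down; producing recovers $1690 of fixed cost.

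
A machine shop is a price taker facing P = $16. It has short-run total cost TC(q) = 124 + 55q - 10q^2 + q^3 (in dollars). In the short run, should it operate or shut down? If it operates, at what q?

Shut down

From TC, MC = TC'(q) = 55 - 20q + 3q^2 and AVC = VC/q = 55 - 10q + q^2.
The AVC parabola has its vertex at q = 10/2 = 5, where AVC = 55 - 10·5 + 5^2 = $30.
Since P = $16 < min AVC = $30, price fails to cover variable cost at any output.
Best response: produce nothing and absorb the $124 fixed cost.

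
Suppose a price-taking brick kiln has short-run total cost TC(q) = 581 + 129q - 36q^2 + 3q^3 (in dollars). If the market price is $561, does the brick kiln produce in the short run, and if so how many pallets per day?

Variable cost is VC = 129q - 36q^2 + 3q^3, so AVC = VC/q = 129 - 36q + 3q^2 and MC = dTC/dq = 129 - 72q + 9q^2.
AVC hits its minimum where MC = AVC, at q = 6, giving min AVC = 129 - 36·6 + 3·6^2 = $21.
P = $561 exceeds min AVC = $21, so the firm stays open.
P = MC gives -432 - 72q + 9q^2 = 0, with roots -4 and 12. Take the larger (rising MC): q* = 12.
Check: AVC at q = 12 is $129 ≤ P, so revenue covers variable cost.
Profit = P·q − TC = 561·12 − 2129 = $4603.

Produce at q = 12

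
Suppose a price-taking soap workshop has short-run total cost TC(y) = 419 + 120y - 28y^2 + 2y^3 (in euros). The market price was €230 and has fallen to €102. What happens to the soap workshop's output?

AVC = 120 - 28y + 2y^2, minimized at y = 7 where min AVC = €22. MC = 120 - 56y + 6y^2.
At P = €230 ≥ min AVC, set P = MC on the rising branch: y = 11.
At P = €102 ≥ min AVC, set P = MC: y = 9. The firm stays open but cuts output.

Output falls from 11 to 9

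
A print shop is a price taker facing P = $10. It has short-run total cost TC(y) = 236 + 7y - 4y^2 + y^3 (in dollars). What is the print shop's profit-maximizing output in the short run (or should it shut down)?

Strip out fixed cost: VC = 7y - 4y^2 + y^3. Then AVC = 7 - 4y + y^2 and MC = 7 - 8y + 3y^2.
AVC hits its minimum where MC = AVC, at y = 2, giving min AVC = 7 - 4·2 + 2^2 = $3.
Since P = $10 ≥ min AVC = $3, price covers variable cost and the firm should produce.
Solving P = MC: -3 - 8y + 3y^2 = 0 ⇒ y = -1/3 or 3. On the upward-sloping branch, y* = 3.
Check: AVC at y = 3 is $4 ≤ P, so revenue covers variable cost.
Profit = P·y − TC = 10·3 − 248 = -$218, a loss, but smaller than the $236 fixed cost the firm would lose by shutting down.

Produce at y = 3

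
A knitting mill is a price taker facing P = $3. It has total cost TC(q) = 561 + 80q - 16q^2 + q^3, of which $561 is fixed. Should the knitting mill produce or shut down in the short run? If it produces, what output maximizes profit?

Shut down

Variable cost is VC = 80q - 16q^2 + q^3, so AVC = VC/q = 80 - 16q + q^2 and MC = dTC/dq = 80 - 32q + 3q^2.
AVC hits its minimum where MC = AVC, at q = 8, giving min AVC = 80 - 16·8 + 8^2 = $16.
With P < min AVC ($3 < $16), every unit sold adds to the loss.
Best response: produce nothing and absorb the $561 fixed cost.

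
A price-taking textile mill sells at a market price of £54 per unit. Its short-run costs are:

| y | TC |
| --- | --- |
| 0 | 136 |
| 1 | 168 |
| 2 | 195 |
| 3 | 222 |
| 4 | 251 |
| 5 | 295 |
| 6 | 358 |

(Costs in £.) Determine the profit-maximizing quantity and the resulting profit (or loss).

Tabulate TR − TC: y=0: -136; y=1: -114; y=2: -87; y=3: -60; y=4: -35; y=5: -25; y=6: -34.
Profit is maximized at y = 5. AVC there is 159/5 = £31.80 ≤ P, so producing beats shutting down (which would give -£136).

y = 5; profit = -£25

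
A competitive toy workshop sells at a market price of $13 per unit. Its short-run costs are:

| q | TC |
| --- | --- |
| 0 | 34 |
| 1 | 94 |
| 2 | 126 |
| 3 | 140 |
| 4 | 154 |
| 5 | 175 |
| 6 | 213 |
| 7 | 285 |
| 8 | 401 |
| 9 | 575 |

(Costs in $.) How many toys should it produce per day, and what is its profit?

q = 0 (shut down); profit = -$34

Compute π = P·q − TC at each output: q=0: -34; q=1: -81; q=2: -100; q=3: -101; q=4: -102; q=5: -110; q=6: -135; q=7: -194; q=8: -297; q=9: -458.
Profit is highest at q = 0. Equivalently, the lowest AVC in the table is 141/5 ≈ $28.20 at q = 5, and P = $13 falls below it — price never covers variable cost, so the firm shuts down and loses only its fixed cost.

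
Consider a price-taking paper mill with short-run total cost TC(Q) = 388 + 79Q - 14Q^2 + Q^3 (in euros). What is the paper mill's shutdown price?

The shutdown price is the minimum of AVC. VC = 79Q - 14Q^2 + Q^3, so AVC = 79 - 14Q + Q^2.
dAVC/dQ = -14 + 2Q = 0 gives Q = 7. min AVC = 79 - 14·7 + 7^2 = 30.
The firm shuts down for any P below €30.

€30 per unit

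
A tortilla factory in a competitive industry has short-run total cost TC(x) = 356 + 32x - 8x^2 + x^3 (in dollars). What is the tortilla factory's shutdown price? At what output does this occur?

Short-run supply begins at min AVC. From VC = 32x - 8x^2 + x^3, AVC = 32 - 8x + x^2.
dAVC/dx = -8 + 2x = 0 gives x = 4. min AVC = 32 - 8·4 + 4^2 = 16.
The firm shuts down for any P below $16.

$16 per unit, at x = 4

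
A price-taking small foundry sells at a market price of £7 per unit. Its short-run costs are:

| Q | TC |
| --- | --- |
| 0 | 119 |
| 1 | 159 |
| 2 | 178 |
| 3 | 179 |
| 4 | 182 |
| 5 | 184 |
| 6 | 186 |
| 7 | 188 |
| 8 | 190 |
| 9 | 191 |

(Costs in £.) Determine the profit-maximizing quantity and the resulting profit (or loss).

Compute π = P·Q − TC at each output: Q=0: -119; Q=1: -152; Q=2: -164; Q=3: -158; Q=4: -154; Q=5: -149; Q=6: -144; Q=7: -139; Q=8: -134; Q=9: -128.
Profit is highest at Q = 0. Equivalently, the lowest AVC in the table is 72/9 ≈ £8 at Q = 9, and P = £7 falls below it — price never covers variable cost, so the firm shuts down and loses only its fixed cost.

Q = 0 (shut down); profit = -£119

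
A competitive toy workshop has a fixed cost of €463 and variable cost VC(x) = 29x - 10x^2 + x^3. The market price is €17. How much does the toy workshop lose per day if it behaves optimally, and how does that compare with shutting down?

AVC = 29 - 10x + x^2 has its minimum €4 at x = 5; price €17 clears that bar, so the firm operates.
With MC = 29 - 20x + 3x^2, P = MC on the upward-sloping part at x* = 6.
TR = 17·6 = 102. TC = 463 + 30 = 493. Profit = 102 − 493 = -€391.
Shutting down would mean losing the fixed cost of €463, so operating at a loss of €391 is better by €72.

Profit = -€391 at x = 6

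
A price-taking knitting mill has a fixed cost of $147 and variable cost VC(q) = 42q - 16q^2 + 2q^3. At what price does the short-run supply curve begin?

Short-run supply begins at min AVC. From VC = 42q - 16q^2 + 2q^3, AVC = 42 - 16q + 2q^2.
At the minimum of AVC, MC = AVC. MC = 42 - 32q + 6q^2; setting MC = AVC gives 4q^2 - 16q = 0, so q = 4. min AVC = 10.
So the shutdown price is $10.

$10 per unit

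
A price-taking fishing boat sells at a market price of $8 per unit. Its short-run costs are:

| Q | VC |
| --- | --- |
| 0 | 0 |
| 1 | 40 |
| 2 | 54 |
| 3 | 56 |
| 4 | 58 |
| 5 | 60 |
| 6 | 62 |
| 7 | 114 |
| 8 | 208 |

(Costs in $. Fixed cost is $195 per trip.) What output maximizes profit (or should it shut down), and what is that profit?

Compute π = P·Q − TC at each output: Q=0: -195; Q=1: -227; Q=2: -233; Q=3: -227; Q=4: -221; Q=5: -215; Q=6: -209; Q=7: -253; Q=8: -339.
Profit is highest at Q = 0. Equivalently, the lowest AVC in the table is 62/6 ≈ $10.33 at Q = 6, and P = $8 falls below it — price never covers variable cost, so the firm shuts down and loses only its fixed cost.

Q = 0 (shut down); profit = -$195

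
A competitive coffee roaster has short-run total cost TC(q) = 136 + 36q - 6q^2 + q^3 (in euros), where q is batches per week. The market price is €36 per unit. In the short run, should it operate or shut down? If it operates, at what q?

From TC, MC = TC'(q) = 36 - 12q + 3q^2 and AVC = VC/q = 36 - 6q + q^2.
AVC hits its minimum where MC = AVC, at q = 3, giving min AVC = 36 - 6·3 + 3^2 = €27.
Because €36 ≥ €27, revenue can cover variable cost; the firm operates.
Set P = MC: 36 = 36 - 12q + 3q^2 → -12q + 3q^2 = 0. The roots are q = 0 and q = 4; the profit-maximizing output is on the rising part of MC, so q* = 4.
Check: AVC at q = 4 is €28 ≤ P, so revenue covers variable cost.
Profit = P·q − TC = 36·4 − 248 = -€104, a loss, but smaller than the €136 fixed cost the firm would lose by shutting down.

Produce at q = 4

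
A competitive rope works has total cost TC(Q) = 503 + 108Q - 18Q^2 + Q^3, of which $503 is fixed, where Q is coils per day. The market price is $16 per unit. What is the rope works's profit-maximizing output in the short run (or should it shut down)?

Variable cost is VC = 108Q - 18Q^2 + Q^3, so AVC = VC/Q = 108 - 18Q + Q^2 and MC = dTC/dQ = 108 - 36Q + 3Q^2.
AVC is minimized where dAVC/dQ = -18 + 2Q = 0, at Q = 9; min AVC = 108 - 18·9 + 9^2 = $27.
Since P = $16 < min AVC = $27, price fails to cover variable cost at any output.
Best response: produce nothing and absorb the $503 fixed cost.

Shut down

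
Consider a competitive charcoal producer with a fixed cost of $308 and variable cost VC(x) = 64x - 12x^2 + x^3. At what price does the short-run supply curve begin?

The shutdown price is the minimum of AVC. VC = 64x - 12x^2 + x^3, so AVC = 64 - 12x + x^2.
dAVC/dx = -12 + 2x = 0 gives x = 6. min AVC = 64 - 12·6 + 6^2 = 28.
So the shutdown price is $28.

$28 per unit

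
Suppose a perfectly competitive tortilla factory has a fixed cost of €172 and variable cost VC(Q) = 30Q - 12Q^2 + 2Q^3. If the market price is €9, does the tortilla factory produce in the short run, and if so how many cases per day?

Shut down

Strip out fixed cost: VC = 30Q - 12Q^2 + 2Q^3. Then AVC = 30 - 12Q + 2Q^2 and MC = 30 - 24Q + 6Q^2.
AVC is minimized where dAVC/dQ = -12 + 4Q = 0, at Q = 3; min AVC = 30 - 12·3 + 2·3^2 = €12.
P = €9 lies below min AVC = €12; no output level covers variable cost.
Best response: produce nothing and absorb the €172 fixed cost.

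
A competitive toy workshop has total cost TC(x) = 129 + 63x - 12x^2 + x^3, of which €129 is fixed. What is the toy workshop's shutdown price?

€27 per unit

Short-run supply begins at min AVC. From VC = 63x - 12x^2 + x^3, AVC = 63 - 12x + x^2.
At the minimum of AVC, MC = AVC. MC = 63 - 24x + 3x^2; setting MC = AVC gives 2x^2 - 12x = 0, so x = 6. min AVC = 27.
For P < €27 the firm produces nothing.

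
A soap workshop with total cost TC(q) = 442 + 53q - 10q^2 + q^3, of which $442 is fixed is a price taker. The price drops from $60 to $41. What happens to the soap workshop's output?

AVC = 53 - 10q + q^2, minimized at q = 5 where min AVC = $28. MC = 53 - 20q + 3q^2.
At P = $60 ≥ min AVC, set P = MC on the rising branch: q = 7.
At P = $41 ≥ min AVC, set P = MC: q = 6. The firm stays open but cuts output.

Output falls from 7 to 6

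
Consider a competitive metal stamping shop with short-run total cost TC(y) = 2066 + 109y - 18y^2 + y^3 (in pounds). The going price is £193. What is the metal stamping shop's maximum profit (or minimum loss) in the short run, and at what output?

AVC = 109 - 18y + y^2; min AVC = £28 at y = 9. Since P = £193 ≥ min AVC, the firm produces.
With MC = 109 - 36y + 3y^2, P = MC on the upward-sloping part at y* = 14.
TR = 193·14 = 2702. TC = 2066 + 742 = 2808. Profit = 2702 − 2808 = -£106.
Shutting down would mean losing the fixed cost of £2066, so operating at a loss of £106 is better by £1960.

Profit = -£106 at y = 14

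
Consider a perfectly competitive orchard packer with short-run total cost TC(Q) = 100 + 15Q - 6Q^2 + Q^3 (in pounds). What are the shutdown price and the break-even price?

AVC = 15 - 6Q + Q^2; minimized at Q = 3, giving min AVC = £6. That is the shutdown price.
ATC = 100/Q + 15 - 6Q + Q^2. Setting dATC/dQ = −100/Q^2 − 6 + 2Q = 0 gives Q = 5 (since 2·5^3 − 6·5^2 = 100).
min ATC = 100/5 + 15 − 6·5 + 5^2 = £30. That is the break-even price.
For £6 ≤ P < £30 the firm produces at a loss; below £6 it shuts down.

Shutdown price = £6; break-even price = £30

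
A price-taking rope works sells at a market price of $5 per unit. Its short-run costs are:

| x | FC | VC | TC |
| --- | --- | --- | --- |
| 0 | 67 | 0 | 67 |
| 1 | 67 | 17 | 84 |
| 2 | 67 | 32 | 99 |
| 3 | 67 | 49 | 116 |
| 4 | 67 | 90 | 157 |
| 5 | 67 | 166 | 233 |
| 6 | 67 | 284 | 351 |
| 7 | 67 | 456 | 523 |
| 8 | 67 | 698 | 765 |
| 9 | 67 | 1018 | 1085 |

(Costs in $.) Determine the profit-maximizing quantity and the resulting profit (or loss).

Tabulate TR − TC: x=0: -67; x=1: -79; x=2: -89; x=3: -101; x=4: -137; x=5: -208; x=6: -321; x=7: -488; x=8: -725; x=9: -1040.
Profit is highest at x = 0. Equivalently, the lowest AVC in the table is 32/2 ≈ $16 at x = 2, and P = $5 falls below it — price never covers variable cost, so the firm shuts down and loses only its fixed cost.

x = 0 (shut down); profit = -$67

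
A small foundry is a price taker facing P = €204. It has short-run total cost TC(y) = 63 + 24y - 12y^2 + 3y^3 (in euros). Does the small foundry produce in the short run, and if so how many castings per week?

Variable cost is VC = 24y - 12y^2 + 3y^3, so AVC = VC/y = 24 - 12y + 3y^2 and MC = dTC/dy = 24 - 24y + 9y^2.
The AVC parabola has its vertex at y = 12/6 = 2, where AVC = 24 - 12·2 + 3·2^2 = €12.
Because €204 ≥ €12, revenue can cover variable cost; the firm operates.
Solving P = MC: -180 - 24y + 9y^2 = 0 ⇒ y = -10/3 or 6. On the upward-sloping branch, y* = 6.
Check: AVC at y = 6 is €60 ≤ P, so revenue covers variable cost.
Profit = P·y − TC = 204·6 − 423 = €801.

Produce at y = 6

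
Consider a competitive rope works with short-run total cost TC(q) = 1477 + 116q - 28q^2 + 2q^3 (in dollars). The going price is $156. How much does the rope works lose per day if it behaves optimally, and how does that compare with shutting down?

AVC = 116 - 28q + 2q^2; min AVC = $18 at q = 7. Since P = $156 ≥ min AVC, the firm produces.
MC = 116 - 56q + 6q^2. Setting P = MC and taking the root on the rising branch gives q* = 10.
TR = 156·10 = 1560. TC = 1477 + 360 = 1837. Profit = 1560 − 1837 = -$277.
By producing, the firm covers all variable cost plus $1200 of fixed cost; shutting down would lose the full $1477.

Profit = -$277 at q = 10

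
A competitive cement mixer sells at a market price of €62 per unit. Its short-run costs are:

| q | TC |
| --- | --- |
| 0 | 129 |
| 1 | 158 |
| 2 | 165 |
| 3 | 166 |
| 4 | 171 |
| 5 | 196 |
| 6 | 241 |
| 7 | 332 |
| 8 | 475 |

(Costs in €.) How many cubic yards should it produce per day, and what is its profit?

q = 6; profit = €131

Profit at each row (π = 62q − TC): q=0: -129; q=1: -96; q=2: -41; q=3: 20; q=4: 77; q=5: 114; q=6: 131; q=7: 102; q=8: 21.
Profit is maximized at q = 6. AVC there is 112/6 = €18.67 ≤ P, so producing beats shutting down (which would give -€129).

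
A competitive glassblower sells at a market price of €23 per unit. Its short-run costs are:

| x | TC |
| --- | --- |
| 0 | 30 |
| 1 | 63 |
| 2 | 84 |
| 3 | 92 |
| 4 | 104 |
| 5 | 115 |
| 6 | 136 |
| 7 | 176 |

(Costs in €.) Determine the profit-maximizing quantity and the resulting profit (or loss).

Tabulate TR − TC: x=0: -30; x=1: -40; x=2: -38; x=3: -23; x=4: -12; x=5: 0; x=6: 2; x=7: -15.
Profit is maximized at x = 6. AVC there is 106/6 = €17.67 ≤ P, so producing beats shutting down (which would give -€30).

x = 6; profit = €2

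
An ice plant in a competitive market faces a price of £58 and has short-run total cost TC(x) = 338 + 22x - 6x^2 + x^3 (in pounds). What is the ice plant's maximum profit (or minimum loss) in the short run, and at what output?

Profit = -£122 at x = 6

AVC = 22 - 6x + x^2 has its minimum £13 at x = 3; price £58 clears that bar, so the firm operates.
MC = 22 - 12x + 3x^2. Setting P = MC and taking the root on the rising branch gives x* = 6.
TR = 58·6 = 348. TC = 338 + 132 = 470. Profit = 348 − 470 = -£122.
That loss of £122 beats the £338 the firm would lose by shutting down; producing recovers £216 of fixed cost.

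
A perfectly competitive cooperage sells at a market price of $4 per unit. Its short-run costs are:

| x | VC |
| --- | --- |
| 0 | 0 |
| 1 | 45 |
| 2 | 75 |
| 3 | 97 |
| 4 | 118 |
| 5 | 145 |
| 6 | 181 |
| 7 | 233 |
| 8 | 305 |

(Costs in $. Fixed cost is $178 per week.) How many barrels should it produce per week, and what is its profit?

x = 0 (shut down); profit = -$178

Tabulate TR − TC: x=0: -178; x=1: -219; x=2: -245; x=3: -263; x=4: -280; x=5: -303; x=6: -335; x=7: -383; x=8: -451.
Profit is highest at x = 0. Equivalently, the lowest AVC in the table is 145/5 ≈ $29 at x = 5, and P = $4 falls below it — price never covers variable cost, so the firm shuts down and loses only its fixed cost.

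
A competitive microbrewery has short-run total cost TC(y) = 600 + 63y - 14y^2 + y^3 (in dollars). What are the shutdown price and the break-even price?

Shutdown price = $14; break-even price = $83

Shutdown price = min AVC. AVC = 63 - 14y + y^2, with vertex at y = 7 and minimum $14.
ATC = 600/y + 63 - 14y + y^2. Setting dATC/dy = −600/y^2 − 14 + 2y = 0 gives y = 10 (since 2·10^3 − 14·10^2 = 600).
min ATC = 600/10 + 63 − 14·10 + 10^2 = $83. That is the break-even price.
Between these two prices the firm operates at a loss; above $83 it earns a profit.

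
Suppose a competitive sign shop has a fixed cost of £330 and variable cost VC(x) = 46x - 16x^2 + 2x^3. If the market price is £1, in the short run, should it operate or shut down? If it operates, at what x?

Shut down

Variable cost is VC = 46x - 16x^2 + 2x^3, so AVC = VC/x = 46 - 16x + 2x^2 and MC = dTC/dx = 46 - 32x + 6x^2.
The AVC parabola has its vertex at x = 16/4 = 4, where AVC = 46 - 16·4 + 2·4^2 = £14.
With P < min AVC (£1 < £14), every unit sold adds to the loss.
Shutting down limits the loss to fixed cost, £330.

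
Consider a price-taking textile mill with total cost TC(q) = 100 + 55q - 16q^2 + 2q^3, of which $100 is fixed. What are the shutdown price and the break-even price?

AVC = 55 - 16q + 2q^2; minimized at q = 4, giving min AVC = $23. That is the shutdown price.
ATC = 100/q + 55 - 16q + 2q^2. Setting dATC/dq = −100/q^2 − 16 + 4q = 0 gives q = 5 (since 4·5^3 − 16·5^2 = 100).
min ATC = 100/5 + 55 − 16·5 + 2·5^2 = $45. That is the break-even price.
Between these two prices the firm operates at a loss; above $45 it earns a profit.

Shutdown price = $23; break-even price = $45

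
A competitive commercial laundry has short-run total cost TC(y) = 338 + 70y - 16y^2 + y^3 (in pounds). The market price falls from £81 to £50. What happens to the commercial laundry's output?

Output falls from 11 to 10

MC = 70 - 32y + 3y^2; the shutdown threshold is min AVC = £6 (at y = 8).
At P = £81 ≥ min AVC, set P = MC on the rising branch: y = 11.
At P = £50 ≥ min AVC, set P = MC: y = 10. The firm stays open but cuts output.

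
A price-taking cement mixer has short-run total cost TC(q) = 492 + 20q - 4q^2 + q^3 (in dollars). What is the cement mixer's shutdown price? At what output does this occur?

$16 per unit, at q = 2

Short-run supply begins at min AVC. From VC = 20q - 4q^2 + q^3, AVC = 20 - 4q + q^2.
At the minimum of AVC, MC = AVC. MC = 20 - 8q + 3q^2; setting MC = AVC gives 2q^2 - 4q = 0, so q = 2. min AVC = 16.
For P < $16 the firm produces nothing.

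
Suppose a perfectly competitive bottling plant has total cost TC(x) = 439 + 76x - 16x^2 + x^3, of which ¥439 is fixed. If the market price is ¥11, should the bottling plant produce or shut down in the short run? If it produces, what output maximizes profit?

From TC, MC = TC'(x) = 76 - 32x + 3x^2 and AVC = VC/x = 76 - 16x + x^2.
AVC hits its minimum where MC = AVC, at x = 8, giving min AVC = 76 - 16·8 + 8^2 = ¥12.
P = ¥11 lies below min AVC = ¥12; no output level covers variable cost.
Best response: produce nothing and absorb the ¥439 fixed cost.

Shut down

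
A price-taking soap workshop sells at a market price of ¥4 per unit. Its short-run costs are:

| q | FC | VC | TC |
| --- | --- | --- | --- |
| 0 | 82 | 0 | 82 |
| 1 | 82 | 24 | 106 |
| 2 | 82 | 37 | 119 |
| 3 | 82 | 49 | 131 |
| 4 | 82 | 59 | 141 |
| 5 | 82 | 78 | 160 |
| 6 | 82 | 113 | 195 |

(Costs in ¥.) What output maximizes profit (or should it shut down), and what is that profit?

Tabulate TR − TC: q=0: -82; q=1: -102; q=2: -111; q=3: -119; q=4: -125; q=5: -140; q=6: -171.
Profit is highest at q = 0. Equivalently, the lowest AVC in the table is 59/4 ≈ ¥14.75 at q = 4, and P = ¥4 falls below it — price never covers variable cost, so the firm shuts down and loses only its fixed cost.

q = 0 (shut down); profit = -¥82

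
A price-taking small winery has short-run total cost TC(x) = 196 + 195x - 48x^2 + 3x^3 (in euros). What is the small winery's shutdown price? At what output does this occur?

€3 per unit, at x = 8

Short-run supply begins at min AVC. From VC = 195x - 48x^2 + 3x^3, AVC = 195 - 48x + 3x^2.
dAVC/dx = -48 + 6x = 0 gives x = 8. min AVC = 195 - 48·8 + 3·8^2 = 3.
So the shutdown price is €3.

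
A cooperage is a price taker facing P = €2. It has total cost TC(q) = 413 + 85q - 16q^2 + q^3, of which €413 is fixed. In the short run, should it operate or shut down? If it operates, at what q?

From TC, MC = TC'(q) = 85 - 32q + 3q^2 and AVC = VC/q = 85 - 16q + q^2.
The AVC parabola has its vertex at q = 16/2 = 8, where AVC = 85 - 16·8 + 8^2 = €21.
P = €2 lies below min AVC = €21; no output level covers variable cost.
Shutting down limits the loss to fixed cost, €413.

Shut down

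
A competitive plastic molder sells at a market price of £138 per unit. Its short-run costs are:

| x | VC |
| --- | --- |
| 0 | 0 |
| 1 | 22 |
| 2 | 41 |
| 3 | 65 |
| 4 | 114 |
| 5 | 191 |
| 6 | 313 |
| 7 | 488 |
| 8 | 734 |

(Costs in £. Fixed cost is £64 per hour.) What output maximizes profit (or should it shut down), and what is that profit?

Tabulate TR − TC: x=0: -64; x=1: 52; x=2: 171; x=3: 285; x=4: 374; x=5: 435; x=6: 451; x=7: 414; x=8: 306.
Profit is maximized at x = 6. AVC there is 313/6 = £52.17 ≤ P, so producing beats shutting down (which would give -£64).

x = 6; profit = £451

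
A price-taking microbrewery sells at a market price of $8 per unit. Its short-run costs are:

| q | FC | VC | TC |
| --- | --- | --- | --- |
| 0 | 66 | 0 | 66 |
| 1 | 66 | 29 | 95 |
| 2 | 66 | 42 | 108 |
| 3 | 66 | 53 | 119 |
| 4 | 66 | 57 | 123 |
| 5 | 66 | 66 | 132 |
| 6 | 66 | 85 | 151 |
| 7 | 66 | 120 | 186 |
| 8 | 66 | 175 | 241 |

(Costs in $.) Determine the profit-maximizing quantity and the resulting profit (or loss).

Tabulate TR − TC: q=0: -66; q=1: -87; q=2: -92; q=3: -95; q=4: -91; q=5: -92; q=6: -103; q=7: -130; q=8: -177.
Profit is highest at q = 0. Equivalently, the lowest AVC in the table is 66/5 ≈ $13.20 at q = 5, and P = $8 falls below it — price never covers variable cost, so the firm shuts down and loses only its fixed cost.

q = 0 (shut down); profit = -$66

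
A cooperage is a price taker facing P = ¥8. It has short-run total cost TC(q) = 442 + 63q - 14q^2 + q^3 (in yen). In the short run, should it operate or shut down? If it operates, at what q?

Strip out fixed cost: VC = 63q - 14q^2 + q^3. Then AVC = 63 - 14q + q^2 and MC = 63 - 28q + 3q^2.
AVC is minimized where dAVC/dq = -14 + 2q = 0, at q = 7; min AVC = 63 - 14·7 + 7^2 = ¥14.
P = ¥8 lies below min AVC = ¥14; no output level covers variable cost.
Shutting down limits the loss to fixed cost, ¥442.

Shut down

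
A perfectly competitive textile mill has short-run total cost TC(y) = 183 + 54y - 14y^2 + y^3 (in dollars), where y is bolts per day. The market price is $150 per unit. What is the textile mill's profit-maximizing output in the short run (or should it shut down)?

From TC, MC = TC'(y) = 54 - 28y + 3y^2 and AVC = VC/y = 54 - 14y + y^2.
AVC is minimized where dAVC/dy = -14 + 2y = 0, at y = 7; min AVC = 54 - 14·7 + 7^2 = $5.
Since P = $150 ≥ min AVC = $5, price covers variable cost and the firm should produce.
Solving P = MC: -96 - 28y + 3y^2 = 0 ⇒ y = -8/3 or 12. On the upward-sloping branch, y* = 12.
Check: AVC at y = 12 is $30 ≤ P, so revenue covers variable cost.
Profit = P·y − TC = 150·12 − 543 = $1257.

Produce at y = 12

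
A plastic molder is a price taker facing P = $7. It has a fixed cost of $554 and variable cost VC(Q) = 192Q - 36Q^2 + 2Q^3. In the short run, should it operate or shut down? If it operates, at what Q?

From TC, MC = TC'(Q) = 192 - 72Q + 6Q^2 and AVC = VC/Q = 192 - 36Q + 2Q^2.
AVC is minimized where dAVC/dQ = -36 + 4Q = 0, at Q = 9; min AVC = 192 - 36·9 + 2·9^2 = $30.
Since P = $7 < min AVC = $30, price fails to cover variable cost at any output.
Best response: produce nothing and absorb the $554 fixed cost.

Shut down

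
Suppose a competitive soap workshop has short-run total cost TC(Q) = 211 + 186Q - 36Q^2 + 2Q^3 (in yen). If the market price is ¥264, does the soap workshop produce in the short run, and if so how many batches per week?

Variable cost is VC = 186Q - 36Q^2 + 2Q^3, so AVC = VC/Q = 186 - 36Q + 2Q^2 and MC = dTC/dQ = 186 - 72Q + 6Q^2.
AVC hits its minimum where MC = AVC, at Q = 9, giving min AVC = 186 - 36·9 + 2·9^2 = ¥24.
Since P = ¥264 ≥ min AVC = ¥24, price covers variable cost and the firm should produce.
P = MC gives -78 - 72Q + 6Q^2 = 0, with roots -1 and 13. Take the larger (rising MC): Q* = 13.
Check: AVC at Q = 13 is ¥56 ≤ P, so revenue covers variable cost.
Profit = P·Q − TC = 264·13 − 939 = ¥2493.

Produce at Q = 13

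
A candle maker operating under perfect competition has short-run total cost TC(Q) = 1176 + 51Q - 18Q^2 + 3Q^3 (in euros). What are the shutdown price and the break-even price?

Shutdown price = min AVC. AVC = 51 - 18Q + 3Q^2, with vertex at Q = 3 and minimum €24.
ATC = 1176/Q + 51 - 18Q + 3Q^2. Setting dATC/dQ = −1176/Q^2 − 18 + 6Q = 0 gives Q = 7 (since 6·7^3 − 18·7^2 = 1176).
min ATC = 1176/7 + 51 − 18·7 + 3·7^2 = €240. That is the break-even price.
Between these two prices the firm operates at a loss; above €240 it earns a profit.

Shutdown price = €24; break-even price = €240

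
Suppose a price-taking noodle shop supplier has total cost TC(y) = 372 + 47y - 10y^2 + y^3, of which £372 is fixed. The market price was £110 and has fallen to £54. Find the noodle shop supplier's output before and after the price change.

AVC = 47 - 10y + y^2, minimized at y = 5 where min AVC = £22. MC = 47 - 20y + 3y^2.
At P = £110 ≥ min AVC, set P = MC on the rising branch: y = 9.
At P = £54 ≥ min AVC, set P = MC: y = 7. The firm stays open but cuts output.

Output falls from 9 to 7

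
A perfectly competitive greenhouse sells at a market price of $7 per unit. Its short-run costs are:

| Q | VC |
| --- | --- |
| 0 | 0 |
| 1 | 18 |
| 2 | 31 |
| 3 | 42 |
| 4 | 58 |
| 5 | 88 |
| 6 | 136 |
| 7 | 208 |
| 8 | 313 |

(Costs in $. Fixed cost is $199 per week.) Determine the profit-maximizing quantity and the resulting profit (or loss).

Q = 0 (shut down); profit = -$199

Compute π = P·Q − TC at each output: Q=0: -199; Q=1: -210; Q=2: -216; Q=3: -220; Q=4: -229; Q=5: -252; Q=6: -293; Q=7: -358; Q=8: -456.
Profit is highest at Q = 0. Equivalently, the lowest AVC in the table is 42/3 ≈ $14 at Q = 3, and P = $7 falls below it — price never covers variable cost, so the firm shuts down and loses only its fixed cost.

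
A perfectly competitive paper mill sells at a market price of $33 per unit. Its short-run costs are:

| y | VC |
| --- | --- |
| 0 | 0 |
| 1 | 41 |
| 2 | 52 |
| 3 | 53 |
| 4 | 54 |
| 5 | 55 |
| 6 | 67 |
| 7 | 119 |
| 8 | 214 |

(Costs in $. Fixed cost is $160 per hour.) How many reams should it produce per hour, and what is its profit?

y = 6; profit = -$29

Tabulate TR − TC: y=0: -160; y=1: -168; y=2: -146; y=3: -114; y=4: -82; y=5: -50; y=6: -29; y=7: -48; y=8: -110.
Profit is maximized at y = 6. AVC there is 67/6 = $11.17 ≤ P, so producing beats shutting down (which would give -$160).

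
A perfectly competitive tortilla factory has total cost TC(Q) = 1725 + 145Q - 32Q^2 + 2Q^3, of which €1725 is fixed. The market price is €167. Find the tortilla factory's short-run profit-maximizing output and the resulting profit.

AVC = 145 - 32Q + 2Q^2; min AVC = €17 at Q = 8. Since P = €167 ≥ min AVC, the firm produces.
With MC = 145 - 64Q + 6Q^2, P = MC on the upward-sloping part at Q* = 11.
TR = 167·11 = 1837. TC = 1725 + 385 = 2110. Profit = 1837 − 2110 = -€273.
By producing, the firm covers all variable cost plus €1452 of fixed cost; shutting down would lose the full €1725.

Profit = -€273 at Q = 11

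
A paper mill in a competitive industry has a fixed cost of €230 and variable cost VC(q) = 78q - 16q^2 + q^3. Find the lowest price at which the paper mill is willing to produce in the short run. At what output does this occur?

Short-run supply begins at min AVC. From VC = 78q - 16q^2 + q^3, AVC = 78 - 16q + q^2.
dAVC/dq = -16 + 2q = 0 gives q = 8. min AVC = 78 - 16·8 + 8^2 = 14.
So the shutdown price is €14.

€14 per unit, at q = 8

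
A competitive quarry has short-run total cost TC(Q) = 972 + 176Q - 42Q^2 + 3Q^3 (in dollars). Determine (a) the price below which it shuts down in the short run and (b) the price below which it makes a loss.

Shutdown price = $29; break-even price = $149

AVC = 176 - 42Q + 3Q^2; minimized at Q = 7, giving min AVC = $29. That is the shutdown price.
ATC = 972/Q + 176 - 42Q + 3Q^2. Setting dATC/dQ = −972/Q^2 − 42 + 6Q = 0 gives Q = 9 (since 6·9^3 − 42·9^2 = 972).
min ATC = 972/9 + 176 − 42·9 + 3·9^2 = $149. That is the break-even price.
For $29 ≤ P < $149 the firm produces at a loss; below $29 it shuts down.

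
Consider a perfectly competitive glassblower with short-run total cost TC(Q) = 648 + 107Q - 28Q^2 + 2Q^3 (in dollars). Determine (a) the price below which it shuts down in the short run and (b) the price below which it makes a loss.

Shutdown price = min AVC. AVC = 107 - 28Q + 2Q^2, with vertex at Q = 7 and minimum $9.
ATC = 648/Q + 107 - 28Q + 2Q^2. Setting dATC/dQ = −648/Q^2 − 28 + 4Q = 0 gives Q = 9 (since 4·9^3 − 28·9^2 = 648).
min ATC = 648/9 + 107 − 28·9 + 2·9^2 = $89. That is the break-even price.
For $9 ≤ P < $89 the firm produces at a loss; below $9 it shuts down.

Shutdown price = $9; break-even price = $89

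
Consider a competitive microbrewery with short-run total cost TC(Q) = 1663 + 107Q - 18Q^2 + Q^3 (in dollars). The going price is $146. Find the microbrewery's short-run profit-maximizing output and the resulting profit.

Profit = -$311 at Q = 13

AVC = 107 - 18Q + Q^2 has its minimum $26 at Q = 9; price $146 clears that bar, so the firm operates.
With MC = 107 - 36Q + 3Q^2, P = MC on the upward-sloping part at Q* = 13.
TR = 146·13 = 1898. TC = 1663 + 546 = 2209. Profit = 1898 − 2209 = -$311.
Shutting down would mean losing the fixed cost of $1663, so operating at a loss of $311 is better by $1352.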